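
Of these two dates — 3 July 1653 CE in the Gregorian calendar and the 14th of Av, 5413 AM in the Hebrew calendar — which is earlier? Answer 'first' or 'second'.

The two dates have Julian Day Numbers 2324990 and 2325025 respectively.
Since 2324990 < 2325025, the first date comes first.

first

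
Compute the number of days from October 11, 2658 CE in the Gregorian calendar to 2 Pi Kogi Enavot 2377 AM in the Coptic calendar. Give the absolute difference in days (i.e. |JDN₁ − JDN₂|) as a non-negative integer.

JDN of the first date = 2692158.
JDN of the second date = 2693225.
|2693225 − 2692158| = 1067.

1067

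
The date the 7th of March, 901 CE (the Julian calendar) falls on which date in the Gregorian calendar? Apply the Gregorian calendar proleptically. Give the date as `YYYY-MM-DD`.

The Julian–Gregorian offset here is 5 days (Julian trailing).
7 March 901 Julian + 5 days → 12 March 901 Gregorian.

0901-03-12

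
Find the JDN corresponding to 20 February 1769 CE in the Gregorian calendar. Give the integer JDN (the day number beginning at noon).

JDN 2299161 is 15 October 1582 CE (Gregorian); the target day is +68064 days from there, so JDN = 2367225.

2367225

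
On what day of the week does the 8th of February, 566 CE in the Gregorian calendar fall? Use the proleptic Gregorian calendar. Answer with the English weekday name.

1927826 ≡ 5 (mod 7); counting from Monday = 0 gives Saturday.

Saturday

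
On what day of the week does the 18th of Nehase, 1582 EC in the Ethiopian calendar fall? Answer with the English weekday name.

Tuesday

In the Gregorian calendar this is 21 August 1590 (JDN 2302028).
2302028 ≡ 1 (mod 7); counting from Monday = 0 gives Tuesday.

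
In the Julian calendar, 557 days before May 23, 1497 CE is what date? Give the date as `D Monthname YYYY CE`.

JDN of May 23, 1497 CE = 2267980.
2267980 − 557 = 2267423.
JDN 2267423 in the Julian calendar is 13 November 1495 CE.

13 November 1495 CE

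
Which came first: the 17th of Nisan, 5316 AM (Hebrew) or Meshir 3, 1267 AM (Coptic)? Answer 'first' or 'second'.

First date → JDN 2289474; second date → JDN 2287588.
JDN 2287588 < JDN 2289474, so the second date is earlier.

second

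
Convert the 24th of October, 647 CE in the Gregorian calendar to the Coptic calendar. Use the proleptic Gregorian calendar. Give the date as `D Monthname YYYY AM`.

23 Paopi 364 AM

Both dates share Julian Day Number 1957668; in the Coptic calendar that is 23 Paopi 364 AM.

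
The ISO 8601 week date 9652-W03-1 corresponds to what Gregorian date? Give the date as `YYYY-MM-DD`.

9652-01-15

ISO week 1 of 9652 is the week containing the first Thursday of 9652.
Week 3, day 1 (Monday) lands on 9652-01-15.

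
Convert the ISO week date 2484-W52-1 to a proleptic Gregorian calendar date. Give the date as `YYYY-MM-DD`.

ISO week 1 of 2484 is the week containing the first Thursday of 2484.
Week 52, day 1 (Monday) lands on 2484-12-25.

2484-12-25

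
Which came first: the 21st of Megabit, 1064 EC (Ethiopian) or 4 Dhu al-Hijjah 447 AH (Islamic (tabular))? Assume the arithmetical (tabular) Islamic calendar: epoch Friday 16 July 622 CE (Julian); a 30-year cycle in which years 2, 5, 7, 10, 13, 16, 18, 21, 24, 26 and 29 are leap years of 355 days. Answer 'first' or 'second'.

second

First date → JDN 2112682; second date → JDN 2106816.
JDN 2106816 < JDN 2112682, so the second date is earlier.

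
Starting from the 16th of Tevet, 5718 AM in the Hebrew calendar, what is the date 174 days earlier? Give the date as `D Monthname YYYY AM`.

The starting date is JDN 2436212; 2436212 − 174 = 2436038.
JDN 2436038 corresponds to 19 Tammuz 5717 AM.

19 Tammuz 5717 AM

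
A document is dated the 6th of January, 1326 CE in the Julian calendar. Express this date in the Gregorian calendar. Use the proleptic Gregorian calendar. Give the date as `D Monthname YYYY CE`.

The Julian–Gregorian offset here is 8 days (Julian trailing).
6 January 1326 Julian + 8 days → 14 January 1326 Gregorian.

14 January 1326 CE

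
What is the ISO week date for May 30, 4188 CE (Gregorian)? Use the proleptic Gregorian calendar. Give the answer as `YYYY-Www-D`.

The weekday is Friday (ISO weekday 5).
That Friday belongs to ISO week 22 of ISO year 4188.

4188-W22-5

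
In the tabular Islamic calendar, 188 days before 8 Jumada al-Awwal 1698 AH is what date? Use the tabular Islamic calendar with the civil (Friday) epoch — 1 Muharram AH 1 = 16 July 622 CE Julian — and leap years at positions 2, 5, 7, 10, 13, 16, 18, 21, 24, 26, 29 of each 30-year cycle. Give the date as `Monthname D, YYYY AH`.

Shawwal 26, 1697 AH

Counting 188 days back from JDN 2549925 reaches JDN 2549737, which is Shawwal 26, 1697 AH.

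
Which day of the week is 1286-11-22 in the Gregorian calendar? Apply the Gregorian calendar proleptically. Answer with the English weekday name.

JDN 2191088 mod 7 = 4, and JDN 0 was a Monday, so this is a Friday.

Friday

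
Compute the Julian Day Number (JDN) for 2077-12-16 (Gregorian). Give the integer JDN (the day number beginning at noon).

JDN 2400001 is 17 November 1858 CE (Gregorian), MJD 0; the target day is +80018 days from there, so JDN = 2480019.

2480019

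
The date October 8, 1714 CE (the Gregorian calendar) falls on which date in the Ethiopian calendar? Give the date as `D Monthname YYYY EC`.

30 Meskerem 1707 EC

Both dates share Julian Day Number 2347366; in the Ethiopian calendar that is 30 Meskerem 1707 EC.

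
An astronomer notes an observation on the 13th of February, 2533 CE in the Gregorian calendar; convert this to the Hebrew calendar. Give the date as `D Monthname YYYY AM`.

17 Shevat 6293 AM

Both dates share Julian Day Number 2646263; in the Hebrew calendar that is 17 Shevat 6293 AM.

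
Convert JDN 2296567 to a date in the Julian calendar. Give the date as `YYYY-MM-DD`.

The proleptic Gregorian equivalent of JDN 2296567 is 8 September 1575.
In the Julian calendar that day is 1575-08-29.

1575-08-29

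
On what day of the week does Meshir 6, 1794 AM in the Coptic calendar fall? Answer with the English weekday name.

Sunday

Equivalently 13 February 2078 Gregorian, JDN 2480078.
Since JDN mod 7 = 6 (0 = Monday), the day is Sunday.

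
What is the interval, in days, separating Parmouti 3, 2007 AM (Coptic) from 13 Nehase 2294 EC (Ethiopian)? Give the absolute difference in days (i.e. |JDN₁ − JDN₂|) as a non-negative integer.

4148

JDN of the first date = 2557933.
JDN of the second date = 2562081.
|2562081 − 2557933| = 4148.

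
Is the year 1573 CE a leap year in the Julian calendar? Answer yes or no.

1573 mod 4 = 1, so it is a common year in the Julian calendar.

no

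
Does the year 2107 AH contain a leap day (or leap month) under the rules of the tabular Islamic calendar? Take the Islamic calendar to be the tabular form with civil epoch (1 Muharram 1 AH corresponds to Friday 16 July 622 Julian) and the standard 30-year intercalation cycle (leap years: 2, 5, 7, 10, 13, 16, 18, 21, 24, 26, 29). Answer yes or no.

yes

Year 2107 AH is year 7 of its 30-year cycle; leap positions are 2, 5, 7, 10, 13, 16, 18, 21, 24, 26, 29, so it is a leap year (355 days).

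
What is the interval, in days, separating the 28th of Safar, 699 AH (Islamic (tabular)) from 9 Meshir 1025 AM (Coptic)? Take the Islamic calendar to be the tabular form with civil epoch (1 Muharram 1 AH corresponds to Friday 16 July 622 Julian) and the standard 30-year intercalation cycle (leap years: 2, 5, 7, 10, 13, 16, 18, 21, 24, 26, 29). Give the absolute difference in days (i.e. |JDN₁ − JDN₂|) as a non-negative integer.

3359

JDN of the first date = 2195845.
JDN of the second date = 2199204.
|2199204 − 2195845| = 3359.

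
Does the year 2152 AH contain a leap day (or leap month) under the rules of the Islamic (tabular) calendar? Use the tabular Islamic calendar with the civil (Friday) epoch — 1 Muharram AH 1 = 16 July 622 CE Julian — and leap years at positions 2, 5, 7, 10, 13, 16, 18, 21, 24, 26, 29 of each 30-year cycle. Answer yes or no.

Year 2152 AH is year 22 of its 30-year cycle; leap positions are 2, 5, 7, 10, 13, 16, 18, 21, 24, 26, 29, so it is a common year (354 days).

no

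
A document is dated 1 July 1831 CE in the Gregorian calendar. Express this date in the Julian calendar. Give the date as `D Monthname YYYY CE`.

19 June 1831 CE

For dates in this range the Gregorian date is 12 days ahead of the Julian.
1 July 1831 Gregorian − 12 days → 19 June 1831 Julian.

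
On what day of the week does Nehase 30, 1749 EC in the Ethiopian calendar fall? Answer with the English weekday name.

Equivalently 3 September 1757 Gregorian, JDN 2363037.
JDN 2363037 mod 7 = 5, and JDN 0 was a Monday, so this is a Saturday.

Saturday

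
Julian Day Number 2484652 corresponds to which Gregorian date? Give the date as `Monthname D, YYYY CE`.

JDN 2451545 is 1 Jan 2000; 2484652 is +33107 days from there.

August 23, 2090 CE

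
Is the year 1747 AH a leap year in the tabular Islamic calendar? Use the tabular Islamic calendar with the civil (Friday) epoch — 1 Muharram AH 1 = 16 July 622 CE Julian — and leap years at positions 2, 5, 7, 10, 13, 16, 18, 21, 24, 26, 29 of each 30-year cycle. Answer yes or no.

Year 1747 AH is year 7 of its 30-year cycle; leap positions are 2, 5, 7, 10, 13, 16, 18, 21, 24, 26, 29, so it is a leap year (355 days).

yes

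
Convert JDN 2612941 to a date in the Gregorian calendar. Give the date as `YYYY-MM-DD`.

Counting from JDN 2299161 = 15 Oct 1582 gives an offset of 313780 days.

2441-11-20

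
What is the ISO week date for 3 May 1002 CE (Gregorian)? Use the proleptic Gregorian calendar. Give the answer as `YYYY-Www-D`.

1002-W18-1

The weekday is Monday (ISO weekday 1).
That Monday belongs to ISO week 18 of ISO year 1002.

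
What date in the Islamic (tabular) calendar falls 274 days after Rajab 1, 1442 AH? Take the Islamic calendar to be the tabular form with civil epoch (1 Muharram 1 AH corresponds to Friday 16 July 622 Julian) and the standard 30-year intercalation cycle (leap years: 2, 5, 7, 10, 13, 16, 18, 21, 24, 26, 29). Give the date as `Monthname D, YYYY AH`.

The starting date is JDN 2459259; 2459259 + 274 = 2459533.
JDN 2459533 corresponds to Rabi' al-Thani 8, 1443 AH.

Rabi' al-Thani 8, 1443 AH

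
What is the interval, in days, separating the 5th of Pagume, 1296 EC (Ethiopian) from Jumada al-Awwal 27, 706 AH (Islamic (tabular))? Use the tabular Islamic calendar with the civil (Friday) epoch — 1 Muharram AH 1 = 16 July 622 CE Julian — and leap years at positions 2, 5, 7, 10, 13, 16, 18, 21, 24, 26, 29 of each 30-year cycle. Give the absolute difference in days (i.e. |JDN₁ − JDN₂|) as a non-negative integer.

First date → JDN 2197584; second date → JDN 2198412.
The interval is |2197584 − 2198412| = 828 days.

828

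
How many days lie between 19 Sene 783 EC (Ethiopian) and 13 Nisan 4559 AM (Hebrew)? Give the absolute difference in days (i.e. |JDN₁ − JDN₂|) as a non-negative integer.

2841

JDN of the first date = 2010134.
JDN of the second date = 2012975.
|2012975 − 2010134| = 2841.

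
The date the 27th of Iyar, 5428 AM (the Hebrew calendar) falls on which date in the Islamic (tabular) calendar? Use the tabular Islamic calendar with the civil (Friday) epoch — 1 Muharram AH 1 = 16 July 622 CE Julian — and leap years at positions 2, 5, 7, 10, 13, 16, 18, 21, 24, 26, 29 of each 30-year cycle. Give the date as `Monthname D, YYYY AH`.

Dhu al-Qa'dah 26, 1078 AH

Both dates share Julian Day Number 2330413; in the tabular Islamic calendar that is 26 Dhu al-Qa'dah 1078 AH.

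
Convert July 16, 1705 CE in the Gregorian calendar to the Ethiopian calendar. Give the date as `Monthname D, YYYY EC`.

Julian Day Number of the source date = 2343995.
Converting JDN 2343995 to the Ethiopian calendar gives 11 Hamle 1697 EC.

Hamle 11, 1697 EC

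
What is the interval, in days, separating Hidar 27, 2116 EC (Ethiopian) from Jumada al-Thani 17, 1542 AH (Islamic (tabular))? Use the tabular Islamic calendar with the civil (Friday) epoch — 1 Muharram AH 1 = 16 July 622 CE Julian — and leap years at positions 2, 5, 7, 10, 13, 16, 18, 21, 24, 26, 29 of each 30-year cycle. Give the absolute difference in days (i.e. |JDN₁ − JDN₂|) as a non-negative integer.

JDN of the first date = 2496811.
JDN of the second date = 2494683.
|2494683 − 2496811| = 2128.

2128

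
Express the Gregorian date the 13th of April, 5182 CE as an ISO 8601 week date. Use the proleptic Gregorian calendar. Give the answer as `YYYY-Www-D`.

5182-W15-2

The weekday is Tuesday (ISO weekday 2).
That Tuesday belongs to ISO week 15 of ISO year 5182.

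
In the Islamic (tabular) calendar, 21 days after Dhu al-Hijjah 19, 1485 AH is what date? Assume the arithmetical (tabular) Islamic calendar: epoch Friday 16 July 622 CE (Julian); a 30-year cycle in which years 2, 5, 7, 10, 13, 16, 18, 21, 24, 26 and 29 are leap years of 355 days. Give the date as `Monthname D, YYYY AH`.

Muharram 11, 1486 AH

Counting 21 days forward from JDN 2474663 reaches JDN 2474684, which is Muharram 11, 1486 AH.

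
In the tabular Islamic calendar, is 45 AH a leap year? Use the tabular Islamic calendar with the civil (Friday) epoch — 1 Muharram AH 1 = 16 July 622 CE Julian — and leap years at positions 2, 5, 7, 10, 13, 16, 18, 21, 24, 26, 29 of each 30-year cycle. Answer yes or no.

no

Year 45 AH is year 15 of its 30-year cycle; leap positions are 2, 5, 7, 10, 13, 16, 18, 21, 24, 26, 29, so it is a common year (354 days).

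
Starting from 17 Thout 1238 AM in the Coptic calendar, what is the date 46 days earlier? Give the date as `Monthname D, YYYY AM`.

The starting date is JDN 2276860; 2276860 − 46 = 2276814.
JDN 2276814 corresponds to Mesori 6, 1237 AM.

Mesori 6, 1237 AM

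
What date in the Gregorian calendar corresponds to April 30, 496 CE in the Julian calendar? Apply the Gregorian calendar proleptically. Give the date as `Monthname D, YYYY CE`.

May 1, 496 CE

The Julian–Gregorian offset here is 1 day (Julian trailing).
30 April 496 Julian + 1 day → 1 May 496 Gregorian.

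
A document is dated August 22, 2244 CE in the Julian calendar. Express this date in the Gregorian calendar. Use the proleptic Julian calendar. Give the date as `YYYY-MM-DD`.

At this point the Julian calendar is 15 days behind the Gregorian.
22 August 2244 Julian + 15 days → 6 September 2244 Gregorian.

2244-09-06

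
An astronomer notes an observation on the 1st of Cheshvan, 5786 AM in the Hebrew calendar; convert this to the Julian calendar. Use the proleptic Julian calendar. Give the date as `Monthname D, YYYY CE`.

The source date corresponds to 23 October 2025 in the Gregorian calendar (JDN 2460972).
That day falls on 10 October 2025 CE in the Julian calendar.

October 10, 2025 CE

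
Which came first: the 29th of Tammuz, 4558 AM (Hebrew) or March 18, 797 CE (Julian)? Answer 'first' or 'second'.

The two dates have Julian Day Numbers 2012725 and 2012239 respectively.
Since 2012239 < 2012725, the second date comes first.

second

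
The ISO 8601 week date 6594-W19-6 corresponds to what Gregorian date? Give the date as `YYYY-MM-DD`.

6594-05-10

ISO week 1 of 6594 is the week containing the first Thursday of 6594.
Week 19, day 6 (Saturday) lands on 6594-05-10.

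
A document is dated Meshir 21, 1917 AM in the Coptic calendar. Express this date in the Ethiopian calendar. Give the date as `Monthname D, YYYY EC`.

The source date corresponds to 2 March 2201 in the Gregorian calendar (JDN 2525019).
That day falls on 21 Yekatit 2193 EC in the Ethiopian calendar.

Yekatit 21, 2193 EC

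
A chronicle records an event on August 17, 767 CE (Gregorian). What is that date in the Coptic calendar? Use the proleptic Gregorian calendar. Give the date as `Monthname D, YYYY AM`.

Both dates share Julian Day Number 2001429; in the Coptic calendar that is 20 Mesori 483 AM.

Mesori 20, 483 AM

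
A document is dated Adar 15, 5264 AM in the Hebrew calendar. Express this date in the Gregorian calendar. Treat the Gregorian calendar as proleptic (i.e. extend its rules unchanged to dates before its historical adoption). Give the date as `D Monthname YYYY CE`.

11 March 1504 CE

Julian Day Number of the source date = 2270454.
Converting JDN 2270454 to the Gregorian calendar gives 11 March 1504 CE.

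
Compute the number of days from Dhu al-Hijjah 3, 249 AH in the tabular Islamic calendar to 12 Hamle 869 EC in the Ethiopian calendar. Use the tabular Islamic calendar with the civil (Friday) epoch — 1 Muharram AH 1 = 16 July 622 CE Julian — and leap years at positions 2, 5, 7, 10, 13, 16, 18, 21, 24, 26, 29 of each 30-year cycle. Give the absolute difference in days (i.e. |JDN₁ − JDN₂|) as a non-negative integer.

First date → JDN 2036650; second date → JDN 2041569.
The interval is |2036650 − 2041569| = 4919 days.

4919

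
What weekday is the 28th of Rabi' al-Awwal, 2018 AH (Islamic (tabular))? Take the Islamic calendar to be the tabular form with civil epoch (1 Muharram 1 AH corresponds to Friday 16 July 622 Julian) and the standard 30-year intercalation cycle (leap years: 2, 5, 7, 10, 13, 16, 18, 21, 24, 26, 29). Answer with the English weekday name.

Tuesday

This is JDN 2663284 (21 September 2579 Gregorian).
JDN 2663284 mod 7 = 1, and JDN 0 was a Monday, so this is a Tuesday.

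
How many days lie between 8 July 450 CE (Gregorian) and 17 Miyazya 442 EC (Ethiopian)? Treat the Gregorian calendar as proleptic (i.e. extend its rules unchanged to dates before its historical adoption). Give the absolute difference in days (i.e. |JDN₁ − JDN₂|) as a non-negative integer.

JDN of the first date = 1885608.
JDN of the second date = 1885522.
|1885522 − 1885608| = 86.

86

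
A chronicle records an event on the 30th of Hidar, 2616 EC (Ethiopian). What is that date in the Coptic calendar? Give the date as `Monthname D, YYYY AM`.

Hathor 30, 2340 AM

Both dates share Julian Day Number 2679439; in the Coptic calendar that is 30 Hathor 2340 AM.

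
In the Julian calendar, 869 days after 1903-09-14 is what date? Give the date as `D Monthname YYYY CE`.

JDN of 1903-09-14 = 2416385.
2416385 + 869 = 2417254.
JDN 2417254 in the Julian calendar is 30 January 1906 CE.

30 January 1906 CE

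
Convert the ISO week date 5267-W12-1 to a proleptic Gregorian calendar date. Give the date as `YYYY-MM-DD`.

ISO week 1 of 5267 is the week containing the first Thursday of 5267.
Week 12, day 1 (Monday) lands on 5267-03-21.

5267-03-21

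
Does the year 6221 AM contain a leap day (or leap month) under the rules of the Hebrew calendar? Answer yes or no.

yes

Hebrew year 6221 is year 8 of its 19-year Metonic cycle; leap years are at positions 3, 6, 8, 11, 14, 17, 19, so it is a leap year (13 months).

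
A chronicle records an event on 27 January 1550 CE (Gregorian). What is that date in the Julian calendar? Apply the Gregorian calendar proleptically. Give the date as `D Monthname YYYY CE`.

17 January 1550 CE

At this point the Julian calendar is 10 days behind the Gregorian.
27 January 1550 Gregorian − 10 days → 17 January 1550 Julian.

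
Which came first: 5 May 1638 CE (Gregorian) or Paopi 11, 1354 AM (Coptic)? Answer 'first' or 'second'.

second

First date → JDN 2319452; second date → JDN 2319253.
JDN 2319253 < JDN 2319452, so the second date is earlier.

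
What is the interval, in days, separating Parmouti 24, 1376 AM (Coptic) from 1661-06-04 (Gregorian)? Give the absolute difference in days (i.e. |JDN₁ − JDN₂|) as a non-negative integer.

JDN of the first date = 2327482.
JDN of the second date = 2327883.
|2327883 − 2327482| = 401.

401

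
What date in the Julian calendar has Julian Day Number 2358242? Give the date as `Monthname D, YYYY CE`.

July 7, 1744 CE

JDN 2358242 is 18 July 1744 in the Gregorian calendar.
In the Julian calendar that day is July 7, 1744 CE.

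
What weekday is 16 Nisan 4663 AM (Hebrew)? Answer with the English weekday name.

Friday

In the proleptic Gregorian calendar this is 20 April 903 (JDN 2050983).
JDN 2050983 mod 7 = 4, and JDN 0 was a Monday, so this is a Friday.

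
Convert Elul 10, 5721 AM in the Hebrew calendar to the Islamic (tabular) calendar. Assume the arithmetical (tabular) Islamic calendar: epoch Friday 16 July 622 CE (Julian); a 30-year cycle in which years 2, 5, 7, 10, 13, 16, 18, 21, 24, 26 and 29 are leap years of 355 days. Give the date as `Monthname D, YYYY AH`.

Julian Day Number of the source date = 2437534.
Converting JDN 2437534 to the tabular Islamic calendar gives 10 Rabi' al-Awwal 1381 AH.

Rabi' al-Awwal 10, 1381 AH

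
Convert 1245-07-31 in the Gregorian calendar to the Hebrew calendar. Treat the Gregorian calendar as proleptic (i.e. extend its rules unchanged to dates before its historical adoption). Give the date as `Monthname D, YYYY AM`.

Julian Day Number of the source date = 2175999.
Converting JDN 2175999 to the Hebrew calendar gives 28 Tammuz 5005 AM.

Tammuz 28, 5005 AM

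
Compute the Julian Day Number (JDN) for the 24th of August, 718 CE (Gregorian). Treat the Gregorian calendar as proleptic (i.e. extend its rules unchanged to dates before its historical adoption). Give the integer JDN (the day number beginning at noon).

1983539

JDN 2400001 is 17 November 1858 CE (Gregorian), MJD 0; the target day is −416462 days from there, so JDN = 1983539.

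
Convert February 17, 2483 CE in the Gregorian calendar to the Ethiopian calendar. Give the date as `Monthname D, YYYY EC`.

Yekatit 7, 2475 EC

Julian Day Number of the source date = 2628005.
Converting JDN 2628005 to the Ethiopian calendar gives 7 Yekatit 2475 EC.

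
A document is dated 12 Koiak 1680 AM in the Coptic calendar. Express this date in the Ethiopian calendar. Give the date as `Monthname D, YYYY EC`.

Julian Day Number of the source date = 2438386.
Converting JDN 2438386 to the Ethiopian calendar gives 12 Tahsas 1956 EC.

Tahsas 12, 1956 EC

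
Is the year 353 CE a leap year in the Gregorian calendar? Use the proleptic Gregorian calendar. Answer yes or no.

no

353 is not divisible by 4, so it is a common year.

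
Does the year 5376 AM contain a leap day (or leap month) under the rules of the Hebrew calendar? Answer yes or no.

no

Hebrew year 5376 is year 18 of its 19-year Metonic cycle; leap years are at positions 3, 6, 8, 11, 14, 17, 19, so it is a common year (12 months).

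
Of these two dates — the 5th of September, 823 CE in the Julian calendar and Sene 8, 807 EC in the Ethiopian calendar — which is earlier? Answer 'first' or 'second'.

second

Converting both to JDN: 2021906 vs 2018889; the smaller is the second.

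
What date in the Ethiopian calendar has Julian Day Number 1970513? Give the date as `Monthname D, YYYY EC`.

JDN 1970513 is 24 December 682 in the proleptic Gregorian calendar.
In the Ethiopian calendar that day is Tahsas 25, 675 EC.

Tahsas 25, 675 EC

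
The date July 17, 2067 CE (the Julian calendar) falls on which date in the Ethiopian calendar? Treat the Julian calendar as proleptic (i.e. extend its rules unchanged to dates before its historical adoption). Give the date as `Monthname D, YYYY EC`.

The source date corresponds to 30 July 2067 in the Gregorian calendar (JDN 2476227).
That day falls on 23 Hamle 2059 EC in the Ethiopian calendar.

Hamle 23, 2059 EC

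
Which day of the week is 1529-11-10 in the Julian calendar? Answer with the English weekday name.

This is JDN 2279839 (20 November 1529 Gregorian).
JDN 2279839 mod 7 = 2, and JDN 0 was a Monday, so this is a Wednesday.

Wednesday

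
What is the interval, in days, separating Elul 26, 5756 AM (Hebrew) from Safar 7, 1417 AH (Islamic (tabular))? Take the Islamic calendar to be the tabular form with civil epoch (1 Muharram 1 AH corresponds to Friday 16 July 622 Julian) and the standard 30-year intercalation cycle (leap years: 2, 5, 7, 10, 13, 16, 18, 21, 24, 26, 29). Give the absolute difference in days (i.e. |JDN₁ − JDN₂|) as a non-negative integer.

First date → JDN 2450337; second date → JDN 2450259.
The interval is |2450337 − 2450259| = 78 days.

78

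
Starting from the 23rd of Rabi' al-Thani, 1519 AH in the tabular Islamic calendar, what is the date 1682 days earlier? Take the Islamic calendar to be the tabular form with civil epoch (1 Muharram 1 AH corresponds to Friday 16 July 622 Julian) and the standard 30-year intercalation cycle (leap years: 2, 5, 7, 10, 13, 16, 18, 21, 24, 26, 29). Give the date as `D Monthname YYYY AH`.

25 Rajab 1514 AH

The starting date is JDN 2486480; 2486480 − 1682 = 2484798.
JDN 2484798 corresponds to 25 Rajab 1514 AH.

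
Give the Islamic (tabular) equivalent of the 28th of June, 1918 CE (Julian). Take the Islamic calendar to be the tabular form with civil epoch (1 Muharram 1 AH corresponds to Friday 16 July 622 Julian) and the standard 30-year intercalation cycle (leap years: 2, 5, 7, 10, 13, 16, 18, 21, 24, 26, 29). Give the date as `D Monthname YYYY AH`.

The source date corresponds to 11 July 1918 in the Gregorian calendar (JDN 2421786).
That day falls on 2 Shawwal 1336 AH in the tabular Islamic calendar.

2 Shawwal 1336 AH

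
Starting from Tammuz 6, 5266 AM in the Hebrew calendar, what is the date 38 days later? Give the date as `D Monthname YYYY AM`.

JDN of Tammuz 6, 5266 AM = 2271303.
2271303 + 38 = 2271341.
JDN 2271341 in the Hebrew calendar is 15 Av 5266 AM.

15 Av 5266 AM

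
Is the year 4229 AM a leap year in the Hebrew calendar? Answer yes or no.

Hebrew year 4229 is year 11 of its 19-year Metonic cycle; leap years are at positions 3, 6, 8, 11, 14, 17, 19, so it is a leap year (13 months).

yes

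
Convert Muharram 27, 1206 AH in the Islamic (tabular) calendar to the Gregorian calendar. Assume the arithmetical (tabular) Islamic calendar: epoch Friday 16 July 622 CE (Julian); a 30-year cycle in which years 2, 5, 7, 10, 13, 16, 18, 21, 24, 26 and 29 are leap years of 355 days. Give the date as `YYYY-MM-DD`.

1791-09-26

Julian Day Number of the source date = 2375478.
Converting JDN 2375478 to the Gregorian calendar gives 26 September 1791 CE.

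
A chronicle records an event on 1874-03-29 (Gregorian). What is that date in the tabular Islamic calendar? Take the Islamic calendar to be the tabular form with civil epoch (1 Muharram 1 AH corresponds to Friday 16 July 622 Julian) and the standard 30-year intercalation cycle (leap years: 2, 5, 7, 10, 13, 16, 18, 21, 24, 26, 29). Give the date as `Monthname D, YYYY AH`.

Julian Day Number of the source date = 2405612.
Converting JDN 2405612 to the tabular Islamic calendar gives 10 Safar 1291 AH.

Safar 10, 1291 AH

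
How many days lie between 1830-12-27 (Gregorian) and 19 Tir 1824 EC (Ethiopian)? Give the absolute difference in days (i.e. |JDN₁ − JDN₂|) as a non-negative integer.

JDN of the first date = 2389814.
JDN of the second date = 2390210.
|2390210 − 2389814| = 396.

396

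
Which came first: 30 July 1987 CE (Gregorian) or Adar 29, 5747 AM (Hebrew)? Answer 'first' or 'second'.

second

First date → JDN 2447007; second date → JDN 2446885.
JDN 2446885 < JDN 2447007, so the second date is earlier.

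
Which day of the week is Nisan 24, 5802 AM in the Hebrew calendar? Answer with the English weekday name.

Monday

In the Gregorian calendar this is 14 April 2042 (JDN 2466989).
Since JDN mod 7 = 0 (0 = Monday), the day is Monday.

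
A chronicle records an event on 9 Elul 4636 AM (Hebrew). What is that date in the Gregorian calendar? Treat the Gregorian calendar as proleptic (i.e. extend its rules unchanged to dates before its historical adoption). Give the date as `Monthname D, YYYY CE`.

Both dates share Julian Day Number 2041261; in the Gregorian calendar that is 5 September 876 CE.

September 5, 876 CE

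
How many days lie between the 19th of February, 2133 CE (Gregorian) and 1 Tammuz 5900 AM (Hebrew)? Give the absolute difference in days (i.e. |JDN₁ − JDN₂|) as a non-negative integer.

2674

JDN of the first date = 2500172.
JDN of the second date = 2502846.
|2502846 − 2500172| = 2674.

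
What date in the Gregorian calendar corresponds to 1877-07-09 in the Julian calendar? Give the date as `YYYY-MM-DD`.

1877-07-21

At this point the Julian calendar is 12 days behind the Gregorian.
9 July 1877 Julian + 12 days → 21 July 1877 Gregorian.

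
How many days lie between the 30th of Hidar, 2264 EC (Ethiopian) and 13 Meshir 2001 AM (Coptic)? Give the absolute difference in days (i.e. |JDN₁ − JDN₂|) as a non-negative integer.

4821

JDN of the first date = 2550871.
JDN of the second date = 2555692.
|2555692 − 2550871| = 4821.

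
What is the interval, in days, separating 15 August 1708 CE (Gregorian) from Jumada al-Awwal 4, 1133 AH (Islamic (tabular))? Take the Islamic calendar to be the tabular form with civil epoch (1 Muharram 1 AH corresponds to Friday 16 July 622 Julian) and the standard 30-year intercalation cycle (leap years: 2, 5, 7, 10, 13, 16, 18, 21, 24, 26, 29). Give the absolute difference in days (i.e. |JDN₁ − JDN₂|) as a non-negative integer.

JDN of the first date = 2345121.
JDN of the second date = 2349704.
|2349704 − 2345121| = 4583.

4583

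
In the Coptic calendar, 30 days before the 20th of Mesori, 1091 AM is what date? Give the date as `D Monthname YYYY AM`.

JDN of the 20th of Mesori, 1091 AM = 2223501.
2223501 − 30 = 2223471.
JDN 2223471 in the Coptic calendar is 20 Epip 1091 AM.

20 Epip 1091 AM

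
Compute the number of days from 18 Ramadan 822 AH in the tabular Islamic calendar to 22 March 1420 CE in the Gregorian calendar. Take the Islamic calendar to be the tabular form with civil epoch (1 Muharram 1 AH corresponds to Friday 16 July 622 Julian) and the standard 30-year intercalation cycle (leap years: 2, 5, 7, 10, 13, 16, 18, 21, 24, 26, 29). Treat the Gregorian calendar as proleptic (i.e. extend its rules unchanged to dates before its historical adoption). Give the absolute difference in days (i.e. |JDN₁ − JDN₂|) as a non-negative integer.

157

First date → JDN 2239628; second date → JDN 2239785.
The interval is |2239628 − 2239785| = 157 days.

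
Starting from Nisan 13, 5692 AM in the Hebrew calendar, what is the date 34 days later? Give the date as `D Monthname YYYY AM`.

17 Iyar 5692 AM

JDN of Nisan 13, 5692 AM = 2426817.
2426817 + 34 = 2426851.
JDN 2426851 in the Hebrew calendar is 17 Iyar 5692 AM.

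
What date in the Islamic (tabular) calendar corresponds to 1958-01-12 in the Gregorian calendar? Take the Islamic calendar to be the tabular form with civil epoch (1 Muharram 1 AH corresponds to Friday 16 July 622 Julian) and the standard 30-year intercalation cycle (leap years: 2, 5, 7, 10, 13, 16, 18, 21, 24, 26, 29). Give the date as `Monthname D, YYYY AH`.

Jumada al-Thani 20, 1377 AH

Both dates share Julian Day Number 2436216; in the tabular Islamic calendar that is 20 Jumada al-Thani 1377 AH.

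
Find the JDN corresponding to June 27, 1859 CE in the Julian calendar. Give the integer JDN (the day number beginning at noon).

In the Gregorian calendar the same day is 9 July 1859.
JDN 2299161 is 15 October 1582 CE (Gregorian); the target day is +101074 days from there, so JDN = 2400235.

2400235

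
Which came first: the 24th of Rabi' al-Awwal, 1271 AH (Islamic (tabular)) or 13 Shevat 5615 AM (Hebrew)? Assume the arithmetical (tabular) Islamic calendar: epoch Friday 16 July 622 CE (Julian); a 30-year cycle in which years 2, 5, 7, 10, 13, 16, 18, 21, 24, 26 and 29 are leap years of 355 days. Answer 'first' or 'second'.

first

Converting both to JDN: 2398568 vs 2398616; the smaller is the first.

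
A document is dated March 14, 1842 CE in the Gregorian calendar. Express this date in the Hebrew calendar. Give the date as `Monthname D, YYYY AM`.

Nisan 3, 5602 AM

Both dates share Julian Day Number 2393909; in the Hebrew calendar that is 3 Nisan 5602 AM.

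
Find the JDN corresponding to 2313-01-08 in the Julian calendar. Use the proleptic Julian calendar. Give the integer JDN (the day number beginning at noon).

2565889

In the Gregorian calendar the same day is 24 January 2313.
JDN 2299161 is 15 October 1582 CE (Gregorian); the target day is +266728 days from there, so JDN = 2565889.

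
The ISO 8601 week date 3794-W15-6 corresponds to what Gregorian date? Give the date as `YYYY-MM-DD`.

3794-04-12

ISO week 1 of 3794 is the week containing the first Thursday of 3794.
Week 15, day 6 (Saturday) lands on 3794-04-12.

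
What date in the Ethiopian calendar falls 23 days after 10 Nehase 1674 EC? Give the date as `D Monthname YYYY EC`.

Counting 23 days forward from JDN 2335623 reaches JDN 2335646, which is 3 Pagume 1674 EC.

3 Pagume 1674 EC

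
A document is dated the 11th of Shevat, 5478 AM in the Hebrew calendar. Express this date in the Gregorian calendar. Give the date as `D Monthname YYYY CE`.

13 January 1718 CE

Both dates share Julian Day Number 2348559; in the Gregorian calendar that is 13 January 1718 CE.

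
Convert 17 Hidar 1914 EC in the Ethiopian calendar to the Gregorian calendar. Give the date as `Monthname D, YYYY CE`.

November 26, 1921 CE

Julian Day Number of the source date = 2423020.
Converting JDN 2423020 to the Gregorian calendar gives 26 November 1921 CE.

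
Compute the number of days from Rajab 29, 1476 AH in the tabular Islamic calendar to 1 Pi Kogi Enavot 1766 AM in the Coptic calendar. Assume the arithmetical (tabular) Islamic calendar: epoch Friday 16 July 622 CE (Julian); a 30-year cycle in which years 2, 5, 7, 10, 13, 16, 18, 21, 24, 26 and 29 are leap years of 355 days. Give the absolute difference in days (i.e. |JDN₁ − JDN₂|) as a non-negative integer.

First date → JDN 2471336; second date → JDN 2470056.
The interval is |2471336 − 2470056| = 1280 days.

1280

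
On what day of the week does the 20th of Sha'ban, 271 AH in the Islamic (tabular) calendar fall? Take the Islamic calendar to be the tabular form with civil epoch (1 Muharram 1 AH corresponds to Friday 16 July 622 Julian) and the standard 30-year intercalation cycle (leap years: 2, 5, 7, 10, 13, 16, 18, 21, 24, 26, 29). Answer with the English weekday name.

Wednesday

This is JDN 2044345 (14 February 885 Gregorian).
JDN 2044345 mod 7 = 2, and JDN 0 was a Monday, so this is a Wednesday.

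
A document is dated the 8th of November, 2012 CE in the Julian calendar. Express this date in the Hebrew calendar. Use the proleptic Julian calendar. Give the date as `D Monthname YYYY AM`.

7 Kislev 5773 AM

Both dates share Julian Day Number 2456253; in the Hebrew calendar that is 7 Kislev 5773 AM.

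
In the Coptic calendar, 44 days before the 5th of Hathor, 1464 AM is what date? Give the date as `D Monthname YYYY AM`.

The starting date is JDN 2359455; 2359455 − 44 = 2359411.
JDN 2359411 corresponds to 21 Thout 1464 AM.

21 Thout 1464 AM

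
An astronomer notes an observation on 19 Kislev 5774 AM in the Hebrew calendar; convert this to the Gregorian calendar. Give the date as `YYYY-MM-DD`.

Julian Day Number of the source date = 2456619.
Converting JDN 2456619 to the Gregorian calendar gives 22 November 2013 CE.

2013-11-22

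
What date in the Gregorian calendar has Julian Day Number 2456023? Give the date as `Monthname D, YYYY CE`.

JDN 2451545 is 1 Jan 2000; 2456023 is +4478 days from there.

April 5, 2012 CE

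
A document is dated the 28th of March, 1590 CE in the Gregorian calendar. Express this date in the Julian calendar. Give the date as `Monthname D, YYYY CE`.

For dates in this range the Gregorian date is 10 days ahead of the Julian.
28 March 1590 Gregorian − 10 days → 18 March 1590 Julian.

March 18, 1590 CE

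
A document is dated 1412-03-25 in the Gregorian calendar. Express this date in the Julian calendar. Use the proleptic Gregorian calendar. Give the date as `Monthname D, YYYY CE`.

March 16, 1412 CE

At this point the Julian calendar is 9 days behind the Gregorian.
25 March 1412 Gregorian − 9 days → 16 March 1412 Julian.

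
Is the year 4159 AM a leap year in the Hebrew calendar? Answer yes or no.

yes

Hebrew year 4159 is year 17 of its 19-year Metonic cycle; leap years are at positions 3, 6, 8, 11, 14, 17, 19, so it is a leap year (13 months).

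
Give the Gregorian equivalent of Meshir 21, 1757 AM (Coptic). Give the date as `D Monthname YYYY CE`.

Julian Day Number of the source date = 2466579.
Converting JDN 2466579 to the Gregorian calendar gives 28 February 2041 CE.

28 February 2041 CE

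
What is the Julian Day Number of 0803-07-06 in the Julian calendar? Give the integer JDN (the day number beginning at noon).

In the proleptic Gregorian calendar the same day is 10 July 803.
JDN 2400001 is 17 November 1858 CE (Gregorian), MJD 0; the target day is −385461 days from there, so JDN = 2014540.

2014540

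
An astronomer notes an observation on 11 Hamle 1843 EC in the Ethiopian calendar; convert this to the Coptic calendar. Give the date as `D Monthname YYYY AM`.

11 Epip 1567 AM

Julian Day Number of the source date = 2397321.
Converting JDN 2397321 to the Coptic calendar gives 11 Epip 1567 AM.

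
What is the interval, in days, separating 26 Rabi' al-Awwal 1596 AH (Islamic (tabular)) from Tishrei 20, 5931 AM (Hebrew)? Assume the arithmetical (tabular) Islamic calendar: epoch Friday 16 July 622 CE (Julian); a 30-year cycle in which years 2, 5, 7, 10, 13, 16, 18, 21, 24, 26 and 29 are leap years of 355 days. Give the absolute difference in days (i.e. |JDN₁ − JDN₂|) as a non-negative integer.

170

JDN of the first date = 2513739.
JDN of the second date = 2513909.
|2513909 − 2513739| = 170.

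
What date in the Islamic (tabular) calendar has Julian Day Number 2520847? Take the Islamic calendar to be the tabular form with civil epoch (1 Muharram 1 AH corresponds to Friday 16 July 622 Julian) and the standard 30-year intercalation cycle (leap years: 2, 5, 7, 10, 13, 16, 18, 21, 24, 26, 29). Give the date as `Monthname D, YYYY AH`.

Rabi' al-Thani 17, 1616 AH

JDN 2520847 is 28 September 2189 in the Gregorian calendar.
In the tabular Islamic calendar that day is Rabi' al-Thani 17, 1616 AH.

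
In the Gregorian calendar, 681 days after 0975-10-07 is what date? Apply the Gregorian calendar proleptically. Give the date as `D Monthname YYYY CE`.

18 August 977 CE

Counting 681 days forward from JDN 2077451 reaches JDN 2078132, which is 18 August 977 CE.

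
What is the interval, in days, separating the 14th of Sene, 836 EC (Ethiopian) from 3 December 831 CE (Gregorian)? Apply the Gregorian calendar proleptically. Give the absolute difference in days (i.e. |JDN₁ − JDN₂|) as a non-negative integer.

JDN of the first date = 2029488.
JDN of the second date = 2024913.
|2024913 − 2029488| = 4575.

4575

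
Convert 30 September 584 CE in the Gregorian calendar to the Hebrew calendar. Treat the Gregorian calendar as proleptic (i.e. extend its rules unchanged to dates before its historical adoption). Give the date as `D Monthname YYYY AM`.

Both dates share Julian Day Number 1934635; in the Hebrew calendar that is 18 Tishrei 4345 AM.

18 Tishrei 4345 AM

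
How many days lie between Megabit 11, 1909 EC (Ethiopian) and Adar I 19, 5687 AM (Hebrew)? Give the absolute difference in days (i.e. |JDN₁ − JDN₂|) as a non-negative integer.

3625

First date → JDN 2421308; second date → JDN 2424933.
The interval is |2421308 − 2424933| = 3625 days.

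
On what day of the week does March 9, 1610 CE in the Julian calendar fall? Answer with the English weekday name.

Friday

In the Gregorian calendar this is 19 March 1610 (JDN 2309178).
2309178 ≡ 4 (mod 7); counting from Monday = 0 gives Friday.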